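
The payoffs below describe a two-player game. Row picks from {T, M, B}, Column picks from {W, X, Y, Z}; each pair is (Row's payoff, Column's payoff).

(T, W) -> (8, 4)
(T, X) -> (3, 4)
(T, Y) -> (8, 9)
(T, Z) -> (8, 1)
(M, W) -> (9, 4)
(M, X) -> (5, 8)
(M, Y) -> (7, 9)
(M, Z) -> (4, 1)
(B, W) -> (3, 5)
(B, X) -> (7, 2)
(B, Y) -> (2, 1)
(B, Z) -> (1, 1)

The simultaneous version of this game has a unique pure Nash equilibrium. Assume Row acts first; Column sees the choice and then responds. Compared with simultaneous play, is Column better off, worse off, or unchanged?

Backward induction with Row moving first.
- T: BR = Y, leader payoff 8.
- M: BR = Y, leader payoff 7.
- B: BR = W, leader payoff 3.
Among 8, 7, 3, the best is 8 at T. Subgame-perfect outcome: (T, Y) with payoffs (8, 9).
Now find the simultaneous Nash equilibrium.
Row's best replies: W→M; X→B; Y→T; Z→T.
Column's best replies: T→Y; M→Y; B→W.
Only (T, Y) has each player best-responding; Nash payoffs (8, 9).
Column earns 9 sequentially versus 9 at the Nash outcome: unchanged.

unchanged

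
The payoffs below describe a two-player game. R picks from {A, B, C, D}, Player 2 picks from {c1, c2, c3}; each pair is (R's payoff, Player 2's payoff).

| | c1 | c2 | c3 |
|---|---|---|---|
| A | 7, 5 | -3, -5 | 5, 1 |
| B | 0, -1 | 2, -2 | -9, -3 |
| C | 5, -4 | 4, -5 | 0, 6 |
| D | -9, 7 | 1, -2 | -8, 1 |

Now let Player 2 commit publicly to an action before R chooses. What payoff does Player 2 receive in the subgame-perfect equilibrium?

5

R best-responds to each possible Player 2 move:
- c1: R compares 7, 0, 5, -9 and picks A; Player 2 would get 5.
- c2: R compares -3, 2, 4, 1 and picks C; Player 2 would get -5.
- c3: R compares 5, -9, 0, -8 and picks A; Player 2 would get 1.
Player 2's induced payoffs are 5, -5, 1, so Player 2 commits to c1. Subgame-perfect outcome: (A, c1) with payoffs (7, 5).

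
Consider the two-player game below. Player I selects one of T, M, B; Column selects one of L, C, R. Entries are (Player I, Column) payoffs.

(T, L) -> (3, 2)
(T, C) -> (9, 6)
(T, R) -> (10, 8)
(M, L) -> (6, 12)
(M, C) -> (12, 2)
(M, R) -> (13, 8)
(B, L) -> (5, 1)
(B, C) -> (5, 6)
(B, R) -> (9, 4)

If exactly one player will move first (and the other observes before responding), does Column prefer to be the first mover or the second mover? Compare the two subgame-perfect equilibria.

first

If Player I leads: Column's best replies are T→R, M→L, B→C; Player I's induced payoffs 10, 6, 5; outcome (T, R), payoffs (10, 8).
If Column leads: Player I's best replies are L→M, C→M, R→M; Column's induced payoffs 12, 2, 8; outcome (M, L), payoffs (6, 12).
Column gets 12 moving first and 8 moving second, so Column prefers to move first.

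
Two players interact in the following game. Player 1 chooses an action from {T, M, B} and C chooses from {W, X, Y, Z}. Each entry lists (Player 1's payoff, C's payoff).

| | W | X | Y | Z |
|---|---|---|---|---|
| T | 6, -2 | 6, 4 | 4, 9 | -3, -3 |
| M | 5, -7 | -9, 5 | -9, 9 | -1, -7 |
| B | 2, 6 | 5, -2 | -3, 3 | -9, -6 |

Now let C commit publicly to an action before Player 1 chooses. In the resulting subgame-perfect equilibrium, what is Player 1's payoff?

4

Player 1 best-responds to each possible C move:
- W: BR = T, leader payoff -2.
- X: BR = T, leader payoff 4.
- Y: BR = T, leader payoff 9.
- Z: BR = M, leader payoff -7.
Among -2, 4, 9, -7, the best is 9 at Y. Subgame-perfect outcome: (T, Y) with payoffs (4, 9).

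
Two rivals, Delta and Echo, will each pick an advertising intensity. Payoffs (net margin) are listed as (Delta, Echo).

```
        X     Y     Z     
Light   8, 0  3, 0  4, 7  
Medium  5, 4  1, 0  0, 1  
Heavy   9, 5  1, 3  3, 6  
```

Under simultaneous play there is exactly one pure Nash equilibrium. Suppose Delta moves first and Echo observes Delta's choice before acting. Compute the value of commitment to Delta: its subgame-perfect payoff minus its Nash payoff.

1

Echo best-responds to each possible Delta move:
- Light: BR = Z, leader payoff 4.
- Medium: BR = X, leader payoff 5.
- Heavy: BR = Z, leader payoff 3.
Among 4, 5, 3, the best is 5 at Medium. Subgame-perfect outcome: (Medium, X) with payoffs (5, 4).
Under simultaneous play:
Delta's best replies: X→Heavy; Y→Light; Z→Light.
Echo's best replies: Light→Z; Medium→X; Heavy→Z.
The unique mutual best reply is (Light, Z), giving (4, 7).
Delta's commitment gain: 5 − 4 = 1.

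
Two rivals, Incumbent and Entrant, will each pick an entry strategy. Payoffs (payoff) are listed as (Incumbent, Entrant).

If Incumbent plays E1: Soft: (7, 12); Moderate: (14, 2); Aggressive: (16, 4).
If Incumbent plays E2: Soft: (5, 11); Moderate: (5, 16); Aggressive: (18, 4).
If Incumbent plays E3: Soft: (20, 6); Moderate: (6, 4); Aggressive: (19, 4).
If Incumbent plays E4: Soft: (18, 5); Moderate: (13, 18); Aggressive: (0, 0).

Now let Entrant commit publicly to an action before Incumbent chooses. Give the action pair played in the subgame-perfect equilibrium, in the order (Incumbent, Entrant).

(E3, Soft)

Backward induction with Entrant moving first.
- Soft: BR = E3, leader payoff 6.
- Moderate: BR = E1, leader payoff 2.
- Aggressive: BR = E3, leader payoff 4.
Maximizing over 6, 2, 4, Entrant chooses Soft. Subgame-perfect outcome: (E3, Soft) with payoffs (20, 6).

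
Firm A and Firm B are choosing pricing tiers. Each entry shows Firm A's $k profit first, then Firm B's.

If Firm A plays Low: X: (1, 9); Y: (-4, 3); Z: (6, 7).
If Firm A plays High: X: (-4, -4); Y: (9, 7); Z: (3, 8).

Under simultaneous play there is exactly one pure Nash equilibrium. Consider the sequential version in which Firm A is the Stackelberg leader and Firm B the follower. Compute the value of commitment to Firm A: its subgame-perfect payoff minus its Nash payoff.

Backward induction with Firm A moving first.
- Low: BR = X, leader payoff 1.
- High: BR = Z, leader payoff 3.
Maximizing over 1, 3, Firm A chooses High. Subgame-perfect outcome: (High, Z) with payoffs (3, 8).
Now find the simultaneous Nash equilibrium.
Firm A's best replies: X→Low; Y→High; Z→Low.
Firm B's best replies: Low→X; High→Z.
Only (Low, X) has each player best-responding; Nash payoffs (1, 9).
Firm A's commitment gain: 3 − 1 = 2.

2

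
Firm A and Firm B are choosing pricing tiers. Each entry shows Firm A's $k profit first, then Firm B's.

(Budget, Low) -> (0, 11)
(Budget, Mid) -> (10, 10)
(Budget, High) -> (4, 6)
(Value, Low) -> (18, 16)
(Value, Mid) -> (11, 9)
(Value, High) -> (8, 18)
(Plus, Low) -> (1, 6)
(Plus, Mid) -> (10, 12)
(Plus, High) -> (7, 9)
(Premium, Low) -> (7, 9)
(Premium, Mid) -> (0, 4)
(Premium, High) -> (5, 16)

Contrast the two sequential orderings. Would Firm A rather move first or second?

first

If Firm A leads: Firm B's best replies are Budget→Low, Value→High, Plus→Mid, Premium→High; Firm A's induced payoffs 0, 8, 10, 5; outcome (Plus, Mid), payoffs (10, 12).
If Firm B leads: Firm A's best replies are Low→Value, Mid→Value, High→Value; Firm B's induced payoffs 16, 9, 18; outcome (Value, High), payoffs (8, 18).
Firm A gets 10 moving first and 8 moving second, so Firm A prefers to move first.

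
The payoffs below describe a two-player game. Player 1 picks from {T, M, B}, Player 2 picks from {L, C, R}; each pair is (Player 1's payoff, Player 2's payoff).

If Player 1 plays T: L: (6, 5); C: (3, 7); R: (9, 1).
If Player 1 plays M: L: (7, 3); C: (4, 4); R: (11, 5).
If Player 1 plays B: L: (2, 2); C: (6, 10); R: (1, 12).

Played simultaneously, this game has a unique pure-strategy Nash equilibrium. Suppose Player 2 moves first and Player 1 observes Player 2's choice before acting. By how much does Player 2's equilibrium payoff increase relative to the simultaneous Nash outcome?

5

Solve by backward induction (Player 2 leads).
- L: BR = M, leader payoff 3.
- C: BR = B, leader payoff 10.
- R: BR = M, leader payoff 5.
Player 2's induced payoffs are 3, 10, 5, so Player 2 commits to C. Subgame-perfect outcome: (B, C) with payoffs (6, 10).
For the simultaneous game, intersect best replies.
Player 1's best replies: L→M; C→B; R→M.
Player 2's best replies: T→C; M→R; B→R.
The unique mutual best reply is (M, R), giving (11, 5).
Player 2's commitment gain: 10 − 5 = 5.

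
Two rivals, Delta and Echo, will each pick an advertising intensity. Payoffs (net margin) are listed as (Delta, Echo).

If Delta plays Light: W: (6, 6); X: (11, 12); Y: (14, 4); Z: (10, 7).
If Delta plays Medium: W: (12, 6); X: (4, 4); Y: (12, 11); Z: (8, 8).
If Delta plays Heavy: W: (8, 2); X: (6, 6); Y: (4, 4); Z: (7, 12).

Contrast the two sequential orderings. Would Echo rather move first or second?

If Delta leads: Echo's best replies are Light→X, Medium→Y, Heavy→Z; Delta's induced payoffs 11, 12, 7; outcome (Medium, Y), payoffs (12, 11).
If Echo leads: Delta's best replies are W→Medium, X→Light, Y→Light, Z→Light; Echo's induced payoffs 6, 12, 4, 7; outcome (Light, X), payoffs (11, 12).
Echo gets 12 moving first and 11 moving second, so Echo prefers to move first.

first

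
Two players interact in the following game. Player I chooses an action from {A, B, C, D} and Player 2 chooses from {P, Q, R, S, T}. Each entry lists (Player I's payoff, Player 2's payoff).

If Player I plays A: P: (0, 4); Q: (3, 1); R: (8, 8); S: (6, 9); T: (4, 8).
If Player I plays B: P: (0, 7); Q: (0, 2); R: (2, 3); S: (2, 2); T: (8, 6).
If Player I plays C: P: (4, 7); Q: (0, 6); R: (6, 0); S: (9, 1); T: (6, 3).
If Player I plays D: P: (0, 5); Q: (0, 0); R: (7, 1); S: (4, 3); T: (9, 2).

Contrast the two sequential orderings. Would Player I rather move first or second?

If Player I leads: Player 2's best replies are A→S, B→P, C→P, D→P; Player I's induced payoffs 6, 0, 4, 0; outcome (A, S), payoffs (6, 9).
If Player 2 leads: Player I's best replies are P→C, Q→A, R→A, S→C, T→D; Player 2's induced payoffs 7, 1, 8, 1, 2; outcome (A, R), payoffs (8, 8).
Player I gets 6 moving first and 8 moving second, so Player I prefers to move second.

second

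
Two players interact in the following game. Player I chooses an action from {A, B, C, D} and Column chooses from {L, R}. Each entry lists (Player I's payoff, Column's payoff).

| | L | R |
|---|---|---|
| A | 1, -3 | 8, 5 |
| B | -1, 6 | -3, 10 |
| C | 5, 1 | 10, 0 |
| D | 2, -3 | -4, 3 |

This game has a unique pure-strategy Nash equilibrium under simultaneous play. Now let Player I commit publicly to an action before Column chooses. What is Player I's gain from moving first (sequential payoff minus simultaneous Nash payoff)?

3

Column best-responds to each possible Player I move:
- A → Column plays R (best of -3, 5); Player I gets 8.
- B → Column plays R (best of 6, 10); Player I gets -3.
- C → Column plays L (best of 1, 0); Player I gets 5.
- D → Column plays R (best of -3, 3); Player I gets -4.
Maximizing over 8, -3, 5, -4, Player I chooses A. Subgame-perfect outcome: (A, R) with payoffs (8, 5).
Under simultaneous play:
Player I's best replies: L→C; R→C.
Column's best replies: A→R; B→R; C→L; D→R.
The unique mutual best reply is (C, L), giving (5, 1).
Player I's commitment gain: 8 − 5 = 3.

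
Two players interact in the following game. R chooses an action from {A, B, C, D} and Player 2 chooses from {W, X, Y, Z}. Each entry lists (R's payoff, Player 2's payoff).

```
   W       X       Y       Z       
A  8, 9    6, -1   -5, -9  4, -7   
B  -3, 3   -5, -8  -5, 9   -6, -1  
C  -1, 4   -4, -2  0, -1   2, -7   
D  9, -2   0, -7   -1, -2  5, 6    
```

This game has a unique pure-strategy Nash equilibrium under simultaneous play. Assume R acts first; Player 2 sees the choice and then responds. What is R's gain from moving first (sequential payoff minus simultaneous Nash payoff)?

Backward induction with R moving first.
- A → Player 2 plays W (best of 9, -1, -9, -7); R gets 8.
- B → Player 2 plays Y (best of 3, -8, 9, -1); R gets -5.
- C → Player 2 plays W (best of 4, -2, -1, -7); R gets -1.
- D → Player 2 plays Z (best of -2, -7, -2, 6); R gets 5.
Maximizing over 8, -5, -1, 5, R chooses A. Subgame-perfect outcome: (A, W) with payoffs (8, 9).
Under simultaneous play:
R's best replies: W→D; X→A; Y→C; Z→D.
Player 2's best replies: A→W; B→Y; C→W; D→Z.
Only (D, Z) has each player best-responding; Nash payoffs (5, 6).
R's commitment gain: 8 − 5 = 3.

3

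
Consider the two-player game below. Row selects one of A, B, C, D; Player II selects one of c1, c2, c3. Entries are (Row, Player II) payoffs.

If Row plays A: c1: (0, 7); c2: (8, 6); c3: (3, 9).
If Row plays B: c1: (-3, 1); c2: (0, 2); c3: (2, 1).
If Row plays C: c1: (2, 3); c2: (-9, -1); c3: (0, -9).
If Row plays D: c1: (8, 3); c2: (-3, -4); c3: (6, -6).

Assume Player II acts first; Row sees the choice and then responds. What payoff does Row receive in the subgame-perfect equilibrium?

8

Solve by backward induction (Player II leads).
- c1: BR = D, leader payoff 3.
- c2: BR = A, leader payoff 6.
- c3: BR = D, leader payoff -6.
Maximizing over 3, 6, -6, Player II chooses c2. Subgame-perfect outcome: (A, c2) with payoffs (8, 6).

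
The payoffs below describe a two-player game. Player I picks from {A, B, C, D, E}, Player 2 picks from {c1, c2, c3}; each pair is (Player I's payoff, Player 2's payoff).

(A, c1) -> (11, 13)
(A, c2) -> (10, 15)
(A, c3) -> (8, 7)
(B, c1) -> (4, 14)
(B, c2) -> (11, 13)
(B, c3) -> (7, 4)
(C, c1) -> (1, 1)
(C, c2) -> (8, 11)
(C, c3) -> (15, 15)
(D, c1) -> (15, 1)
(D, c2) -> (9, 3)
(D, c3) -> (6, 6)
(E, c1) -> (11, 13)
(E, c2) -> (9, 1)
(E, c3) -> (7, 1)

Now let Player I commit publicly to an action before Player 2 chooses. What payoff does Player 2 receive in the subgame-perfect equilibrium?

Solve by backward induction (Player I leads).
- A: BR = c2, leader payoff 10.
- B: BR = c1, leader payoff 4.
- C: BR = c3, leader payoff 15.
- D: BR = c3, leader payoff 6.
- E: BR = c1, leader payoff 11.
Player I's induced payoffs are 10, 4, 15, 6, 11, so Player I commits to C. Subgame-perfect outcome: (C, c3) with payoffs (15, 15).

15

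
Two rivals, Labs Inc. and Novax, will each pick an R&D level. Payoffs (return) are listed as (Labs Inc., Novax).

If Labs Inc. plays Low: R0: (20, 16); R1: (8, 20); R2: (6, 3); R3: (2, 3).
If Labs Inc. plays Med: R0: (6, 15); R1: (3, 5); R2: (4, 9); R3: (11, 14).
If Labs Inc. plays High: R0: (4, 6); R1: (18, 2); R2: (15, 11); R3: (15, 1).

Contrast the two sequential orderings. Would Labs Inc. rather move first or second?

If Labs Inc. leads: Novax's best replies are Low→R1, Med→R0, High→R2; Labs Inc.'s induced payoffs 8, 6, 15; outcome (High, R2), payoffs (15, 11).
If Novax leads: Labs Inc.'s best replies are R0→Low, R1→High, R2→High, R3→High; Novax's induced payoffs 16, 2, 11, 1; outcome (Low, R0), payoffs (20, 16).
Labs Inc. gets 15 moving first and 20 moving second, so Labs Inc. prefers to move second.

second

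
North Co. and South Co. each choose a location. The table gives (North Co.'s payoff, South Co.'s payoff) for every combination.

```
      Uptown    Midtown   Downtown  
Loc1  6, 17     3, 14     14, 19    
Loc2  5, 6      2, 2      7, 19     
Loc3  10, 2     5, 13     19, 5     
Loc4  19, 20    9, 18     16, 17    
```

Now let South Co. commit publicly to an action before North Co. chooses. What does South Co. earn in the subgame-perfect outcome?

20

Solve by backward induction (South Co. leads).
- Uptown: BR = Loc4, leader payoff 20.
- Midtown: BR = Loc4, leader payoff 18.
- Downtown: BR = Loc3, leader payoff 5.
Maximizing over 20, 18, 5, South Co. chooses Uptown. Subgame-perfect outcome: (Loc4, Uptown) with payoffs (19, 20).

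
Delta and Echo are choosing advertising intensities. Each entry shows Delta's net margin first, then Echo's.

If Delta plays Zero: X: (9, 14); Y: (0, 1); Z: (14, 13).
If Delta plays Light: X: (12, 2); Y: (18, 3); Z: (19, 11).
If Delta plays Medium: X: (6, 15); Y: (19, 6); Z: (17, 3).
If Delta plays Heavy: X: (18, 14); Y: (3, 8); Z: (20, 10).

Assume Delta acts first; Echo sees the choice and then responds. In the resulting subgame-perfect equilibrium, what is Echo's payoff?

Work backward from Echo's decision.
- Zero: BR = X, leader payoff 9.
- Light: BR = Z, leader payoff 19.
- Medium: BR = X, leader payoff 6.
- Heavy: BR = X, leader payoff 18.
Maximizing over 9, 19, 6, 18, Delta chooses Light. Subgame-perfect outcome: (Light, Z) with payoffs (19, 11).

11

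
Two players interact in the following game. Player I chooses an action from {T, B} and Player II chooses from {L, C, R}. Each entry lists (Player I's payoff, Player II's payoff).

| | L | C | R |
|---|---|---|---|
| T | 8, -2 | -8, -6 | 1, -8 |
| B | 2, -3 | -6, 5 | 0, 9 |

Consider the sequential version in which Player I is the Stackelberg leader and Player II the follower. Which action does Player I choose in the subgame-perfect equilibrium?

T

Backward induction with Player I moving first.
- T: Player II compares -2, -6, -8 and picks L; Player I would get 8.
- B: Player II compares -3, 5, 9 and picks R; Player I would get 0.
Among 8, 0, the best is 8 at T. Subgame-perfect outcome: (T, L) with payoffs (8, -2).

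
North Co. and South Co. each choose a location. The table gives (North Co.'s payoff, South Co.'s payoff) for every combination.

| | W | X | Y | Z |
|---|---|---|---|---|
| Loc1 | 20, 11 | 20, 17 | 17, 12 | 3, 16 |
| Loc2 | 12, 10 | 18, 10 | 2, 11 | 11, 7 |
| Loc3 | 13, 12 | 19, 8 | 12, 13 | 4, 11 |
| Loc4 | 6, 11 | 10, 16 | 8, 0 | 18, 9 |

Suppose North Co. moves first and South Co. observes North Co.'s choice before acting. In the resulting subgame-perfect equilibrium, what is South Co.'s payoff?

17

Solve by backward induction (North Co. leads).
- Loc1: South Co. compares 11, 17, 12, 16 and picks X; North Co. would get 20.
- Loc2: South Co. compares 10, 10, 11, 7 and picks Y; North Co. would get 2.
- Loc3: South Co. compares 12, 8, 13, 11 and picks Y; North Co. would get 12.
- Loc4: South Co. compares 11, 16, 0, 9 and picks X; North Co. would get 10.
Among 20, 2, 12, 10, the best is 20 at Loc1. Subgame-perfect outcome: (Loc1, X) with payoffs (20, 17).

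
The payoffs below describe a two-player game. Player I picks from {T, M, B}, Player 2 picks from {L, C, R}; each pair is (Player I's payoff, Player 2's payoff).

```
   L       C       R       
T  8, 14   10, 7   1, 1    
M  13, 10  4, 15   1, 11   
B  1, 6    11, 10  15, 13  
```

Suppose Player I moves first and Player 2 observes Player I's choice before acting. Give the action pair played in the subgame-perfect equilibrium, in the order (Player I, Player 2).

(B, R)

Solve by backward induction (Player I leads).
- T: Player 2 compares 14, 7, 1 and picks L; Player I would get 8.
- M: Player 2 compares 10, 15, 11 and picks C; Player I would get 4.
- B: Player 2 compares 6, 10, 13 and picks R; Player I would get 15.
Maximizing over 8, 4, 15, Player I chooses B. Subgame-perfect outcome: (B, R) with payoffs (15, 13).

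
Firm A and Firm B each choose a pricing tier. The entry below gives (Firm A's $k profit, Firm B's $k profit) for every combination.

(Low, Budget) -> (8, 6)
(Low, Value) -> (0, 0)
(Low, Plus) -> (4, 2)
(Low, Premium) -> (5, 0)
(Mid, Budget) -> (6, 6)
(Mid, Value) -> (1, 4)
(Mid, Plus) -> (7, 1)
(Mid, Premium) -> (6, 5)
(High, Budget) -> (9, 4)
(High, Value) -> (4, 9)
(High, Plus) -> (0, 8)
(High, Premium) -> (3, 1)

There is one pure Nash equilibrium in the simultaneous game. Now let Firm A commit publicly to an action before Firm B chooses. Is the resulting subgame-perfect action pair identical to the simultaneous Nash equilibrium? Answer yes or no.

Backward induction with Firm A moving first.
- Low: BR = Budget, leader payoff 8.
- Mid: BR = Budget, leader payoff 6.
- High: BR = Value, leader payoff 4.
Maximizing over 8, 6, 4, Firm A chooses Low. Subgame-perfect outcome: (Low, Budget) with payoffs (8, 6).
Now find the simultaneous Nash equilibrium.
Firm A's best replies: Budget→High; Value→High; Plus→Mid; Premium→Mid.
Firm B's best replies: Low→Budget; Mid→Budget; High→Value.
The unique mutual best reply is (High, Value), giving (4, 9).
Sequential outcome (Low, Budget) differs from the Nash profile (High, Value).

no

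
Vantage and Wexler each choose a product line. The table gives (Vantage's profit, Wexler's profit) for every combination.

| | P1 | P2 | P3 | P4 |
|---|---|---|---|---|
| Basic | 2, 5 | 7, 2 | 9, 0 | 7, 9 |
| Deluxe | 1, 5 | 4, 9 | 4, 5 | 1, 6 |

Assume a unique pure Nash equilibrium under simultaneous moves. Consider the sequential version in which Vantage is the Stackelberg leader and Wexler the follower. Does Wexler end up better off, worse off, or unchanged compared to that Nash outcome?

Wexler best-responds to each possible Vantage move:
- Basic: Wexler compares 5, 2, 0, 9 and picks P4; Vantage would get 7.
- Deluxe: Wexler compares 5, 9, 5, 6 and picks P2; Vantage would get 4.
Vantage's induced payoffs are 7, 4, so Vantage commits to Basic. Subgame-perfect outcome: (Basic, P4) with payoffs (7, 9).
For the simultaneous game, intersect best replies.
Vantage's best replies: P1→Basic; P2→Basic; P3→Basic; P4→Basic.
Wexler's best replies: Basic→P4; Deluxe→P2.
The unique mutual best reply is (Basic, P4), giving (7, 9).
Wexler earns 9 sequentially versus 9 at the Nash outcome: unchanged.

unchanged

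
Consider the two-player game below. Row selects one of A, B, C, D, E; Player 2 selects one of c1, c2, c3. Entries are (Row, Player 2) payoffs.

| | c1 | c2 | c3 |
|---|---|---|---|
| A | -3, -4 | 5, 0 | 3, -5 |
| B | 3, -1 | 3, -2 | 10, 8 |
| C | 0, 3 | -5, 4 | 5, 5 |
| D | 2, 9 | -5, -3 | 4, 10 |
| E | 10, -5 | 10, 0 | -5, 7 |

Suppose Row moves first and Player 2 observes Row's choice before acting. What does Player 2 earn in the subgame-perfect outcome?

Player 2 best-responds to each possible Row move:
- A: BR = c2, leader payoff 5.
- B: BR = c3, leader payoff 10.
- C: BR = c3, leader payoff 5.
- D: BR = c3, leader payoff 4.
- E: BR = c3, leader payoff -5.
Row's induced payoffs are 5, 10, 5, 4, -5, so Row commits to B. Subgame-perfect outcome: (B, c3) with payoffs (10, 8).

8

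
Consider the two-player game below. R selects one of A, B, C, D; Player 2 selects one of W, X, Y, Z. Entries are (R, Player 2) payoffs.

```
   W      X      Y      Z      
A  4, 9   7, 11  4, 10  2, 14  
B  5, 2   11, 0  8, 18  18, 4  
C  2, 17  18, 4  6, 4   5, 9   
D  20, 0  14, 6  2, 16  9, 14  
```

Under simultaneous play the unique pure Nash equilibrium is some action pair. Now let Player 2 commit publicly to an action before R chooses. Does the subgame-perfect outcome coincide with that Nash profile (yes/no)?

yes

Work backward from R's decision.
- W: R compares 4, 5, 2, 20 and picks D; Player 2 would get 0.
- X: R compares 7, 11, 18, 14 and picks C; Player 2 would get 4.
- Y: R compares 4, 8, 6, 2 and picks B; Player 2 would get 18.
- Z: R compares 2, 18, 5, 9 and picks B; Player 2 would get 4.
Among 0, 4, 18, 4, the best is 18 at Y. Subgame-perfect outcome: (B, Y) with payoffs (8, 18).
Now find the simultaneous Nash equilibrium.
R's best replies: W→D; X→C; Y→B; Z→B.
Player 2's best replies: A→Z; B→Y; C→W; D→Y.
The unique mutual best reply is (B, Y), giving (8, 18).
Sequential outcome (B, Y) coincides with the Nash profile (B, Y).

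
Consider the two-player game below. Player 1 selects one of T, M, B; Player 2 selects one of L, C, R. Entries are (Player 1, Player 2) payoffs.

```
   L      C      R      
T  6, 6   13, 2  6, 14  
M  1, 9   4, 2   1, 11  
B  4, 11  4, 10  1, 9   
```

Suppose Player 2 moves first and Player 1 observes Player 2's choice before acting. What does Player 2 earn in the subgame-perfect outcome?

14

Backward induction with Player 2 moving first.
- L → Player 1 plays T (best of 6, 1, 4); Player 2 gets 6.
- C → Player 1 plays T (best of 13, 4, 4); Player 2 gets 2.
- R → Player 1 plays T (best of 6, 1, 1); Player 2 gets 14.
Among 6, 2, 14, the best is 14 at R. Subgame-perfect outcome: (T, R) with payoffs (6, 14).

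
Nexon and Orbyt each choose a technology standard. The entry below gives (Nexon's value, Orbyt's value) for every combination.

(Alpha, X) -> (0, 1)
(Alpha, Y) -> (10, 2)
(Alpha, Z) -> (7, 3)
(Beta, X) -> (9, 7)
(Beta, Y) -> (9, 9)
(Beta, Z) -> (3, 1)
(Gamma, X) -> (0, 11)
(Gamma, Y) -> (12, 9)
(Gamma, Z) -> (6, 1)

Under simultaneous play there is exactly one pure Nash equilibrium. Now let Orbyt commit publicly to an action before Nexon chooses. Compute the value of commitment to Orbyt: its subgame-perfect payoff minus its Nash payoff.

Work backward from Nexon's decision.
- X: BR = Beta, leader payoff 7.
- Y: BR = Gamma, leader payoff 9.
- Z: BR = Alpha, leader payoff 3.
Orbyt's induced payoffs are 7, 9, 3, so Orbyt commits to Y. Subgame-perfect outcome: (Gamma, Y) with payoffs (12, 9).
Under simultaneous play:
Nexon's best replies: X→Beta; Y→Gamma; Z→Alpha.
Orbyt's best replies: Alpha→Z; Beta→Y; Gamma→X.
Only (Alpha, Z) has each player best-responding; Nash payoffs (7, 3).
Orbyt's commitment gain: 9 − 3 = 6.

6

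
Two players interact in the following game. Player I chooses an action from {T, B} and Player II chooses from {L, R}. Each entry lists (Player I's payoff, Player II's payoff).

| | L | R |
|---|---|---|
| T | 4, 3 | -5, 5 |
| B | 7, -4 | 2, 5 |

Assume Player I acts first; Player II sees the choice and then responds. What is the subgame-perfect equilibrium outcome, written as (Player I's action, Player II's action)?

(B, R)

Work backward from Player II's decision.
- T → Player II plays R (best of 3, 5); Player I gets -5.
- B → Player II plays R (best of -4, 5); Player I gets 2.
Player I's induced payoffs are -5, 2, so Player I commits to B. Subgame-perfect outcome: (B, R) with payoffs (2, 5).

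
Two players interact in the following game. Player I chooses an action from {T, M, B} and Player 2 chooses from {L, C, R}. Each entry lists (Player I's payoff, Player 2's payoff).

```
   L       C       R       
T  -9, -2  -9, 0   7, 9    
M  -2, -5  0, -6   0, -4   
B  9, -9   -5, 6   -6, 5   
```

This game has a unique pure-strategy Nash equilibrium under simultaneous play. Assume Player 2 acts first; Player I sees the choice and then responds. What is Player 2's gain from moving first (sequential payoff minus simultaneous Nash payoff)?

Solve by backward induction (Player 2 leads).
- L → Player I plays B (best of -9, -2, 9); Player 2 gets -9.
- C → Player I plays M (best of -9, 0, -5); Player 2 gets -6.
- R → Player I plays T (best of 7, 0, -6); Player 2 gets 9.
Among -9, -6, 9, the best is 9 at R. Subgame-perfect outcome: (T, R) with payoffs (7, 9).
For the simultaneous game, intersect best replies.
Player I's best replies: L→B; C→M; R→T.
Player 2's best replies: T→R; M→R; B→C.
The unique mutual best reply is (T, R), giving (7, 9).
Player 2's commitment gain: 9 − 9 = 0.

0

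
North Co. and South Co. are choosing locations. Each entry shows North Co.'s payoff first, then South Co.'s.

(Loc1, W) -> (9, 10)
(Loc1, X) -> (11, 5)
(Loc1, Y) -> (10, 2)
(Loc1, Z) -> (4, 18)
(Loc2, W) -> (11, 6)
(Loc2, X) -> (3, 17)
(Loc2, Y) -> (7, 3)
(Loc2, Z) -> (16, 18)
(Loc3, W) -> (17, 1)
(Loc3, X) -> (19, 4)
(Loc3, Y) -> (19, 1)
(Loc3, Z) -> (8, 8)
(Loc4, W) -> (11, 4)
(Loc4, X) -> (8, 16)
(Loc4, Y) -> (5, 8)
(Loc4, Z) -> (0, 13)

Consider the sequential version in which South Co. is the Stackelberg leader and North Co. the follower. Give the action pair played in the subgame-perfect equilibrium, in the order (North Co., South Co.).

North Co. best-responds to each possible South Co. move:
- W: BR = Loc3, leader payoff 1.
- X: BR = Loc3, leader payoff 4.
- Y: BR = Loc3, leader payoff 1.
- Z: BR = Loc2, leader payoff 18.
South Co.'s induced payoffs are 1, 4, 1, 18, so South Co. commits to Z. Subgame-perfect outcome: (Loc2, Z) with payoffs (16, 18).

(Loc2, Z)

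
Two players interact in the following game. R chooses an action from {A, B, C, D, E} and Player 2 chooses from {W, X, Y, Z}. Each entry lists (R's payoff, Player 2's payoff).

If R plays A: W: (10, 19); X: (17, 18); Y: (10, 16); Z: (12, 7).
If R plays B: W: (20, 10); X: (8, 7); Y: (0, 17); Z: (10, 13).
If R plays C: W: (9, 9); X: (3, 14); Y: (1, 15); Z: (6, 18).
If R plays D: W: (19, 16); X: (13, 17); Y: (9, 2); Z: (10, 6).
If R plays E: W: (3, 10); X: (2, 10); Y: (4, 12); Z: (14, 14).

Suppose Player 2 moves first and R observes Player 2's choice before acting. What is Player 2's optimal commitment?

Solve by backward induction (Player 2 leads).
- W: BR = B, leader payoff 10.
- X: BR = A, leader payoff 18.
- Y: BR = A, leader payoff 16.
- Z: BR = E, leader payoff 14.
Player 2's induced payoffs are 10, 18, 16, 14, so Player 2 commits to X. Subgame-perfect outcome: (A, X) with payoffs (17, 18).

X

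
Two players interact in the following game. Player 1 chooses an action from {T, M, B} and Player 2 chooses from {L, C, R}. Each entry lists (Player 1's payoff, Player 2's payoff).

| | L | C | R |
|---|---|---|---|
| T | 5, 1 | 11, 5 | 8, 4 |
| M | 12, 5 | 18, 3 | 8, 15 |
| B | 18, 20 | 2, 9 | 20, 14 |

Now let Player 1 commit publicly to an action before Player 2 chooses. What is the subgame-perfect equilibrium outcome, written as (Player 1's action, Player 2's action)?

Player 2 best-responds to each possible Player 1 move:
- T: BR = C, leader payoff 11.
- M: BR = R, leader payoff 8.
- B: BR = L, leader payoff 18.
Player 1's induced payoffs are 11, 8, 18, so Player 1 commits to B. Subgame-perfect outcome: (B, L) with payoffs (18, 20).

(B, L)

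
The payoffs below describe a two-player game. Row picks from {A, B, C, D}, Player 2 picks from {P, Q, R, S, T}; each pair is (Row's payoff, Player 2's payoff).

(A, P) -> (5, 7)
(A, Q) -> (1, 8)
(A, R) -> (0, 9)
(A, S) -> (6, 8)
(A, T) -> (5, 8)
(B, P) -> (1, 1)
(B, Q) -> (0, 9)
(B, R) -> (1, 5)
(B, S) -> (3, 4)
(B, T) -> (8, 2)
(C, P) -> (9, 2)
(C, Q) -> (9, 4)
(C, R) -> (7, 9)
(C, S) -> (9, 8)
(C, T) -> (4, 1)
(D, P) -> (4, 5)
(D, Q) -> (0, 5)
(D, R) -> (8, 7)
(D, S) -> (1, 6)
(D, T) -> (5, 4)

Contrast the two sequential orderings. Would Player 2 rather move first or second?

first

If Row leads: Player 2's best replies are A→R, B→Q, C→R, D→R; Row's induced payoffs 0, 0, 7, 8; outcome (D, R), payoffs (8, 7).
If Player 2 leads: Row's best replies are P→C, Q→C, R→D, S→C, T→B; Player 2's induced payoffs 2, 4, 7, 8, 2; outcome (C, S), payoffs (9, 8).
Player 2 gets 8 moving first and 7 moving second, so Player 2 prefers to move first.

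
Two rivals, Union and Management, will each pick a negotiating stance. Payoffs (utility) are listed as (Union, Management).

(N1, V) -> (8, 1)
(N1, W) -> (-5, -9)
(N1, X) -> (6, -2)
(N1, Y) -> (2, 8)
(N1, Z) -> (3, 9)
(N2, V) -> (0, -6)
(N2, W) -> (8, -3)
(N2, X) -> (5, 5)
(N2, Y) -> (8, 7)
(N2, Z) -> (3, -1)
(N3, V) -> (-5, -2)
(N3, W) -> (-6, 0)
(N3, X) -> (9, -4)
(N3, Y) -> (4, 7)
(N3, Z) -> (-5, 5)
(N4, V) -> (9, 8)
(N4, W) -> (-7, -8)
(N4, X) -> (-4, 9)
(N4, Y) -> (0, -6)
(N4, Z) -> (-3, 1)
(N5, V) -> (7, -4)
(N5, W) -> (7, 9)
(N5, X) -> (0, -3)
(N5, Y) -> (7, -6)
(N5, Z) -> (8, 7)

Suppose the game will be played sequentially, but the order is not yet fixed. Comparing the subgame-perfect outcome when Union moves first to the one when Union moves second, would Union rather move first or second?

If Union leads: Management's best replies are N1→Z, N2→Y, N3→Y, N4→X, N5→W; Union's induced payoffs 3, 8, 4, -4, 7; outcome (N2, Y), payoffs (8, 7).
If Management leads: Union's best replies are V→N4, W→N2, X→N3, Y→N2, Z→N5; Management's induced payoffs 8, -3, -4, 7, 7; outcome (N4, V), payoffs (9, 8).
Union gets 8 moving first and 9 moving second, so Union prefers to move second.

second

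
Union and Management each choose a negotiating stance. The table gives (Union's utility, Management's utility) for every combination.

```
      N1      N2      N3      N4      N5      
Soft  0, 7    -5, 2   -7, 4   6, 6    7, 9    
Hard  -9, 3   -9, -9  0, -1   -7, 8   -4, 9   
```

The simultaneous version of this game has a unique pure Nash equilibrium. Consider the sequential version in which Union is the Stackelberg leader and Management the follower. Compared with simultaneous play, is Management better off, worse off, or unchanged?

Work backward from Management's decision.
- Soft: Management compares 7, 2, 4, 6, 9 and picks N5; Union would get 7.
- Hard: Management compares 3, -9, -1, 8, 9 and picks N5; Union would get -4.
Among 7, -4, the best is 7 at Soft. Subgame-perfect outcome: (Soft, N5) with payoffs (7, 9).
For the simultaneous game, intersect best replies.
Union's best replies: N1→Soft; N2→Soft; N3→Hard; N4→Soft; N5→Soft.
Management's best replies: Soft→N5; Hard→N5.
Only (Soft, N5) has each player best-responding; Nash payoffs (7, 9).
Management earns 9 sequentially versus 9 at the Nash outcome: unchanged.

unchanged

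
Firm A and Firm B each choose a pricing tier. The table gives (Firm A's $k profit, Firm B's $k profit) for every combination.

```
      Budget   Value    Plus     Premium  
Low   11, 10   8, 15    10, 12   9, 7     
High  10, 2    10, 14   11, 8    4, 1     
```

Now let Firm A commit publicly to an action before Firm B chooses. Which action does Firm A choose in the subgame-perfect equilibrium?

High

Firm B best-responds to each possible Firm A move:
- Low → Firm B plays Value (best of 10, 15, 12, 7); Firm A gets 8.
- High → Firm B plays Value (best of 2, 14, 8, 1); Firm A gets 10.
Among 8, 10, the best is 10 at High. Subgame-perfect outcome: (High, Value) with payoffs (10, 14).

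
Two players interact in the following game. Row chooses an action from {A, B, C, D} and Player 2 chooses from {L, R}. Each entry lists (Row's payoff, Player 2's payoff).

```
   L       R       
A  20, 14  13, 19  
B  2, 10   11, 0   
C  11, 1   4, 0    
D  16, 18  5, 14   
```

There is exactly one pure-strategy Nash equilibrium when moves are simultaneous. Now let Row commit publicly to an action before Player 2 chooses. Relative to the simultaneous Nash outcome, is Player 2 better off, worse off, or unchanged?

worse off

Work backward from Player 2's decision.
- A: BR = R, leader payoff 13.
- B: BR = L, leader payoff 2.
- C: BR = L, leader payoff 11.
- D: BR = L, leader payoff 16.
Row's induced payoffs are 13, 2, 11, 16, so Row commits to D. Subgame-perfect outcome: (D, L) with payoffs (16, 18).
Under simultaneous play:
Row's best replies: L→A; R→A.
Player 2's best replies: A→R; B→L; C→L; D→L.
Only (A, R) has each player best-responding; Nash payoffs (13, 19).
Player 2 earns 18 sequentially versus 19 at the Nash outcome: worse off.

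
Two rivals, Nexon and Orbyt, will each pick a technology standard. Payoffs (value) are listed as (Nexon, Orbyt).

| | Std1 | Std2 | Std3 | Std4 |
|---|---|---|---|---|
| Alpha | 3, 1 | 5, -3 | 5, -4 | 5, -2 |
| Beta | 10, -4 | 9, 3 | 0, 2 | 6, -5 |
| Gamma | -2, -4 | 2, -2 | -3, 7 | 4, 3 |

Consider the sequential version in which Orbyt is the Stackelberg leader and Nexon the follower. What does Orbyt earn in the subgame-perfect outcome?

Nexon best-responds to each possible Orbyt move:
- Std1: Nexon compares 3, 10, -2 and picks Beta; Orbyt would get -4.
- Std2: Nexon compares 5, 9, 2 and picks Beta; Orbyt would get 3.
- Std3: Nexon compares 5, 0, -3 and picks Alpha; Orbyt would get -4.
- Std4: Nexon compares 5, 6, 4 and picks Beta; Orbyt would get -5.
Orbyt's induced payoffs are -4, 3, -4, -5, so Orbyt commits to Std2. Subgame-perfect outcome: (Beta, Std2) with payoffs (9, 3).

3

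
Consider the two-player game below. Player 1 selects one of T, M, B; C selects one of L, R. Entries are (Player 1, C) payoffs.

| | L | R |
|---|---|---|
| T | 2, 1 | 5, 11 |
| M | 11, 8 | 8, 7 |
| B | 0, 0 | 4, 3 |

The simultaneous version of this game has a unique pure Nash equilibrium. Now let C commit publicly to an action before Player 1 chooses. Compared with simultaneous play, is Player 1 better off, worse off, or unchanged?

unchanged

Backward induction with C moving first.
- L → Player 1 plays M (best of 2, 11, 0); C gets 8.
- R → Player 1 plays M (best of 5, 8, 4); C gets 7.
Maximizing over 8, 7, C chooses L. Subgame-perfect outcome: (M, L) with payoffs (11, 8).
For the simultaneous game, intersect best replies.
Player 1's best replies: L→M; R→M.
C's best replies: T→R; M→L; B→R.
The unique mutual best reply is (M, L), giving (11, 8).
Player 1 earns 11 sequentially versus 11 at the Nash outcome: unchanged.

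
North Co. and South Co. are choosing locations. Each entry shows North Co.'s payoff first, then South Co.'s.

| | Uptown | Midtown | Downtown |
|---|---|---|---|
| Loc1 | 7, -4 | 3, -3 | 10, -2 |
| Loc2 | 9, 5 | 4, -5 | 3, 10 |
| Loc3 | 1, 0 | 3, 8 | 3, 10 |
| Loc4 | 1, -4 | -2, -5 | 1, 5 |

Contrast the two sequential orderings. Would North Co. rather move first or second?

If North Co. leads: South Co.'s best replies are Loc1→Downtown, Loc2→Downtown, Loc3→Downtown, Loc4→Downtown; North Co.'s induced payoffs 10, 3, 3, 1; outcome (Loc1, Downtown), payoffs (10, -2).
If South Co. leads: North Co.'s best replies are Uptown→Loc2, Midtown→Loc2, Downtown→Loc1; South Co.'s induced payoffs 5, -5, -2; outcome (Loc2, Uptown), payoffs (9, 5).
North Co. gets 10 moving first and 9 moving second, so North Co. prefers to move first.

first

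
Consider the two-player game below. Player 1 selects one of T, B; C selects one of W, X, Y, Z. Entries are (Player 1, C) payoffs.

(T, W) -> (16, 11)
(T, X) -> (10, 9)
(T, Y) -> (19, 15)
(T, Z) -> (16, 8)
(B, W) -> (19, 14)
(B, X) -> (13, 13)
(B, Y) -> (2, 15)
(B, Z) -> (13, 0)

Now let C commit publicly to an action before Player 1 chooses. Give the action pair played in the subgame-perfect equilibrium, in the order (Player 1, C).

(T, Y)

Backward induction with C moving first.
- W: BR = B, leader payoff 14.
- X: BR = B, leader payoff 13.
- Y: BR = T, leader payoff 15.
- Z: BR = T, leader payoff 8.
Maximizing over 14, 13, 15, 8, C chooses Y. Subgame-perfect outcome: (T, Y) with payoffs (19, 15).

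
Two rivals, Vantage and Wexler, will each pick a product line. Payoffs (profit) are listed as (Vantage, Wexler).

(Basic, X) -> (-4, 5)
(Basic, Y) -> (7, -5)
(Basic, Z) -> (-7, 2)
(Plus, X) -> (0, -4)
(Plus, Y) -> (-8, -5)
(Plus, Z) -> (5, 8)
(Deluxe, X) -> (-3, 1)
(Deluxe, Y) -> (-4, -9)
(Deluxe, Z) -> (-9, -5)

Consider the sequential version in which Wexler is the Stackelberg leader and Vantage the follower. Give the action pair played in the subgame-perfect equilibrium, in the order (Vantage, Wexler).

(Plus, Z)

Backward induction with Wexler moving first.
- X: Vantage compares -4, 0, -3 and picks Plus; Wexler would get -4.
- Y: Vantage compares 7, -8, -4 and picks Basic; Wexler would get -5.
- Z: Vantage compares -7, 5, -9 and picks Plus; Wexler would get 8.
Maximizing over -4, -5, 8, Wexler chooses Z. Subgame-perfect outcome: (Plus, Z) with payoffs (5, 8).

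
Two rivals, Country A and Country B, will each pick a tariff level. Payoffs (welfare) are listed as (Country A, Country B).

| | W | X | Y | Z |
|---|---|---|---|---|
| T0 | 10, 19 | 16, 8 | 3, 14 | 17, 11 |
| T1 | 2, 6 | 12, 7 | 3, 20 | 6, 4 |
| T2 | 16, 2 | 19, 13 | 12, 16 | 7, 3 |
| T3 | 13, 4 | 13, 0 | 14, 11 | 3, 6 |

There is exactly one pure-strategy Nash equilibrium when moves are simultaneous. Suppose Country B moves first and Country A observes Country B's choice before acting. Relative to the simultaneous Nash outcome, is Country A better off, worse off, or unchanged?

better off

Country A best-responds to each possible Country B move:
- W: BR = T2, leader payoff 2.
- X: BR = T2, leader payoff 13.
- Y: BR = T3, leader payoff 11.
- Z: BR = T0, leader payoff 11.
Among 2, 13, 11, 11, the best is 13 at X. Subgame-perfect outcome: (T2, X) with payoffs (19, 13).
For the simultaneous game, intersect best replies.
Country A's best replies: W→T2; X→T2; Y→T3; Z→T0.
Country B's best replies: T0→W; T1→Y; T2→Y; T3→Y.
Only (T3, Y) has each player best-responding; Nash payoffs (14, 11).
Country A earns 19 sequentially versus 14 at the Nash outcome: better off.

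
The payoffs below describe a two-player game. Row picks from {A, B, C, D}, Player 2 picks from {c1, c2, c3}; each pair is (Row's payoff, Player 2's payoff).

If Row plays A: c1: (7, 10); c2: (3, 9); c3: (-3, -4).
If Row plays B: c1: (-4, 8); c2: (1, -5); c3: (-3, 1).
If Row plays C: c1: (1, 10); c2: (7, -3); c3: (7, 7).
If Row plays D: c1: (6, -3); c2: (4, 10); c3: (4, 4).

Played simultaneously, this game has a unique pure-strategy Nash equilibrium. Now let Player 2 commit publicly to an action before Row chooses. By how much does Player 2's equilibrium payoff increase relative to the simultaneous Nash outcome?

Backward induction with Player 2 moving first.
- c1 → Row plays A (best of 7, -4, 1, 6); Player 2 gets 10.
- c2 → Row plays C (best of 3, 1, 7, 4); Player 2 gets -3.
- c3 → Row plays C (best of -3, -3, 7, 4); Player 2 gets 7.
Maximizing over 10, -3, 7, Player 2 chooses c1. Subgame-perfect outcome: (A, c1) with payoffs (7, 10).
For the simultaneous game, intersect best replies.
Row's best replies: c1→A; c2→C; c3→C.
Player 2's best replies: A→c1; B→c1; C→c1; D→c2.
The unique mutual best reply is (A, c1), giving (7, 10).
Player 2's commitment gain: 10 − 10 = 0.

0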